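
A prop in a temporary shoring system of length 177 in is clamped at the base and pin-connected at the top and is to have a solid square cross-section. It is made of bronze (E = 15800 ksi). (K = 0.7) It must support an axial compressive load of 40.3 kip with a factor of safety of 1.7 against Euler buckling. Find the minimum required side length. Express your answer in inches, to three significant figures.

Required P_cr = n·P = 1.7 × 40.3 = 68.51 kip
L_e = K·L = 0.7 × 177 = 123.9 in
Required I = P_cr·L_e²/(π²E) = 6.851×10^4 × 123.9² / (π² × 1.58×10^7) = 6.744 in⁴
Solid square: I = a⁴/12  ⇒  a = (12I)^(1/4) = (12×6.744)^(1/4) = 3.00 in

a ≈ 3.00 in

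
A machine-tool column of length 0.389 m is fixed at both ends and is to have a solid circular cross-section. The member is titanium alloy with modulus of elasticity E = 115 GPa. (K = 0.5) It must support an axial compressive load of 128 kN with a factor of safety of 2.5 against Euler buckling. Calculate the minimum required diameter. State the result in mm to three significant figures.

Required P_cr = n·P = 2.5 × 128 = 320.0 kN
L_e = K·L = 0.5 × 0.389 = 0.1945 m
Required I = P_cr·L_e²/(π²E) = 3.200×10^5 × 0.1945² / (π² × 1.15×10^11) = 1.067×10^-8 m⁴
I_req = 1.067×10^4 mm⁴
Solid circle: I = πd⁴/64  ⇒  d = (64I/π)^(1/4) = (64×1.067×10^4/π)^(1/4) = 21.6 mm

d ≈ 21.6 mm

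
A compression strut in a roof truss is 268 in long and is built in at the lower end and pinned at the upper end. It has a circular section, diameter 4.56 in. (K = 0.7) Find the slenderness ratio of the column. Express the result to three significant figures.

λ ≈ 165

For a solid circle r = d/4 = 4.56/4 = 1.140 in
L_e = K·L = 0.7 × 268 = 187.6 in
λ = L_e / r_min = 187.60 / 1.140 = 165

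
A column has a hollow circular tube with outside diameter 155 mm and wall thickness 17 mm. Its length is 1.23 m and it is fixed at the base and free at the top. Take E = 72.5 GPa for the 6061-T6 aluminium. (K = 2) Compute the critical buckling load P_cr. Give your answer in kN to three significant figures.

P_cr ≈ 2110 kN

Inner diameter d_i = 155 − 2×17 = 121.0 mm
I = π(d_o⁴ − d_i⁴)/64 = π(155⁴ − 121.0⁴)/64 = 1.781×10^7 mm⁴
I = 1.781×10^7 mm⁴ = 1.781×10^-5 m⁴
Effective length L_e = K·L = 2 × 1.23 = 2.460 m
P_cr = π²EI / L_e² = π² × 72.5×10⁹ × 1.781×10^-5 / 2.460² = 2.106×10^6 N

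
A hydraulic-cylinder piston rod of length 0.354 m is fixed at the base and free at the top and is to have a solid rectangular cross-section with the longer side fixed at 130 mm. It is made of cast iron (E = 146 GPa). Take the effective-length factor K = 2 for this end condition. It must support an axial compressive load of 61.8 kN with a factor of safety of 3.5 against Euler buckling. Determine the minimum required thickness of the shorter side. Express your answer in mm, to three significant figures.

b ≈ 19.1 mm

Required P_cr = n·P = 3.5 × 61.8 = 216.3 kN
L_e = K·L = 2 × 0.354 = 0.7080 m
Required I = P_cr·L_e²/(π²E) = 2.163×10^5 × 0.7080² / (π² × 1.46×10^11) = 7.524×10^-8 m⁴
I_req = 7.524×10^4 mm⁴
Rectangle, weak axis: I_min = h·b³/12 with h = 130 mm fixed  ⇒  b = (12I/h)^(1/3) = 19.1 mm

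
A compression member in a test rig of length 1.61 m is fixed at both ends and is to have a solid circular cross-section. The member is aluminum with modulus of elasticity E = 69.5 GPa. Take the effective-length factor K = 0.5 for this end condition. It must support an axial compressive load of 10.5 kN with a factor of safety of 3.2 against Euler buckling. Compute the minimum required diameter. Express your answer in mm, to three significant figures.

Required P_cr = n·P = 3.2 × 10.5 = 33.60 kN
L_e = K·L = 0.5 × 1.61 = 0.8050 m
Required I = P_cr·L_e²/(π²E) = 3.360×10^4 × 0.8050² / (π² × 6.95×10^10) = 3.174×10^-8 m⁴
I_req = 3.174×10^4 mm⁴
Solid circle: I = πd⁴/64  ⇒  d = (64I/π)^(1/4) = (64×3.174×10^4/π)^(1/4) = 28.4 mm

d ≈ 28.4 mm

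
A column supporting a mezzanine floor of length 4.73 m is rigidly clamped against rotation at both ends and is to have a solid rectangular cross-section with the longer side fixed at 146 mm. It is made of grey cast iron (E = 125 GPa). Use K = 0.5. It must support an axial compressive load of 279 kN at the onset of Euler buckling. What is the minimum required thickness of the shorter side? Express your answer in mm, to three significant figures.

L_e = K·L = 0.5 × 4.73 = 2.365 m
Required I = P_cr·L_e²/(π²E) = 2.790×10^5 × 2.365² / (π² × 1.25×10^11) = 1.265×10^-6 m⁴
I_req = 1.265×10^6 mm⁴
Rectangle, weak axis: I_min = h·b³/12 with h = 146 mm fixed  ⇒  b = (12I/h)^(1/3) = 47.0 mm

b ≈ 47.0 mm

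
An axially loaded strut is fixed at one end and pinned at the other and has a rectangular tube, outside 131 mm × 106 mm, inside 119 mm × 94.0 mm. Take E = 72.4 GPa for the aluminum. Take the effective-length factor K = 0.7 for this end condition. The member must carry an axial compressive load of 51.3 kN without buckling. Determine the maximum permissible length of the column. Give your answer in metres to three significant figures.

L_max ≈ 11.6 m

Weak-axis I_min = (h_o·b_o³ − h_i·b_i³)/12 with b_o = 106, b_i = 94.00 mm (shorter outer/inner sides).
I_min = (131×106³ − 119.0×94.00³)/12 = 4.765×10^6 mm⁴
I = 4.765×10^-6 m⁴
At the buckling limit P_cr = P = 5.130×10^4 N
From P_cr = π²EI/(K·L)²:  L = (1/K)·√(π²EI/P_cr) = (1/0.7)·√(π²×7.24×10^10×4.765×10^-6/5.130×10^4)
L = 11.6 m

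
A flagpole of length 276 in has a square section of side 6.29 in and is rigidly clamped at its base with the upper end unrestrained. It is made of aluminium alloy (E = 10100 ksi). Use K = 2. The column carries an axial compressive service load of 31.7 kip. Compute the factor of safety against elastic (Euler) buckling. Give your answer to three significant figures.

n ≈ 1.35

I = a⁴/12 = 6.29⁴/12 = 130.4 in⁴
Effective length L_e = K·L = 2 × 276 = 552.0 in
P_cr = π²EI / L_e² = π² × 10100×10³ × 130.4 / 552.0² = 4.267×10^4 lb
Factor of safety n = P_cr / P = 42.674 / 31.7 = 1.35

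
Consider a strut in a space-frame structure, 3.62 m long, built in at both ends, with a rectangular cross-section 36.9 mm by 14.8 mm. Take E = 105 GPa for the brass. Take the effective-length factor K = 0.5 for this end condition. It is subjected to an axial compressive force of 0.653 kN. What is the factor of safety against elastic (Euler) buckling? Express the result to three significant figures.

n ≈ 4.83

Buckling occurs about the weak axis: I_min = h·b³/12 with b = 14.8 mm (the shorter side).
I_min = 36.9×14.8³/12 = 9.969×10^3 mm⁴
I = 9.969×10^3 mm⁴ = 9.969×10^-9 m⁴
Effective length L_e = K·L = 0.5 × 3.62 = 1.810 m
P_cr = π²EI / L_e² = π² × 105×10⁹ × 9.969×10^-9 / 1.810² = 3.153×10^3 N
Factor of safety n = P_cr / P = 3.1533 / 0.653 = 4.83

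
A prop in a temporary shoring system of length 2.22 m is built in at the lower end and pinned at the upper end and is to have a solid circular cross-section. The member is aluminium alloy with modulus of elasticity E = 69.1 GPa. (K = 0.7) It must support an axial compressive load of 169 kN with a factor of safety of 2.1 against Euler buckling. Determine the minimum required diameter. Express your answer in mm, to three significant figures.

d ≈ 71.1 mm

Required P_cr = n·P = 2.1 × 169 = 354.9 kN
L_e = K·L = 0.7 × 2.22 = 1.554 m
Required I = P_cr·L_e²/(π²E) = 3.549×10^5 × 1.554² / (π² × 6.91×10^10) = 1.257×10^-6 m⁴
I_req = 1.257×10^6 mm⁴
Solid circle: I = πd⁴/64  ⇒  d = (64I/π)^(1/4) = (64×1.257×10^6/π)^(1/4) = 71.1 mm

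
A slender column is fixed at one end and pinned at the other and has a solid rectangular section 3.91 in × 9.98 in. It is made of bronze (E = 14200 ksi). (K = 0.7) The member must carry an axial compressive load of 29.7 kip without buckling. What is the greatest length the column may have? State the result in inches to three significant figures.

Buckling occurs about the weak axis: I_min = h·b³/12 with b = 3.91 in (the shorter side).
I_min = 9.98×3.91³/12 = 49.71 in⁴
At the buckling limit P_cr = P = 2.970×10^4 lb
From P_cr = π²EI/(K·L)²:  L = (1/K)·√(π²EI/P_cr) = (1/0.7)·√(π²×1.42×10^7×49.71/2.970×10^4)
L = 692 in

L_max ≈ 692 in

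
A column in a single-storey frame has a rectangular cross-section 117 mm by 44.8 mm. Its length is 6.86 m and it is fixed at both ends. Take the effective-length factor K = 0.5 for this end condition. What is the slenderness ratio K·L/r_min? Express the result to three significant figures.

For a rectangle r_min = b/√12 = 44.8/√12 = 12.93 mm
L_e = K·L = 0.5 × 6.86 m = 3.430 m = 3430.0 mm
λ = L_e / r_min = 3430.0 / 12.93 = 265

λ ≈ 265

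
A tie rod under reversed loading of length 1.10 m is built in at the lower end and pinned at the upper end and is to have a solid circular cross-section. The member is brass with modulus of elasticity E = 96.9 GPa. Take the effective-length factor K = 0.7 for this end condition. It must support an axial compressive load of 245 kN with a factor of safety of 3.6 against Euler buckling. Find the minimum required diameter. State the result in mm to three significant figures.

d ≈ 57.8 mm

Required P_cr = n·P = 3.6 × 245 = 882.0 kN
L_e = K·L = 0.7 × 1.10 = 0.7700 m
Required I = P_cr·L_e²/(π²E) = 8.820×10^5 × 0.7700² / (π² × 9.69×10^10) = 5.468×10^-7 m⁴
I_req = 5.468×10^5 mm⁴
Solid circle: I = πd⁴/64  ⇒  d = (64I/π)^(1/4) = (64×5.468×10^5/π)^(1/4) = 57.8 mm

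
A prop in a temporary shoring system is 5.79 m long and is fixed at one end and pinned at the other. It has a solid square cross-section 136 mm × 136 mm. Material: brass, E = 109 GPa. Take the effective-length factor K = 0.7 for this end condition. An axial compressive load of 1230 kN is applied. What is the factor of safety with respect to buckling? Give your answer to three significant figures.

I = a⁴/12 = 136⁴/12 = 2.851×10^7 mm⁴
I = 2.851×10^7 mm⁴ = 2.851×10^-5 m⁴
Effective length L_e = K·L = 0.7 × 5.79 = 4.053 m
P_cr = π²EI / L_e² = π² × 109×10⁹ × 2.851×10^-5 / 4.053² = 1.867×10^6 N
Factor of safety n = P_cr / P = 1867.0 / 1230 = 1.52

n ≈ 1.52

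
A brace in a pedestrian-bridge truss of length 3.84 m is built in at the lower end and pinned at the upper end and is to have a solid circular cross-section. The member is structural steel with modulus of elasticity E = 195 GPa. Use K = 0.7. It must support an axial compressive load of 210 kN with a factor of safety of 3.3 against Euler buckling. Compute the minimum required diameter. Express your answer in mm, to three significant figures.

Required P_cr = n·P = 3.3 × 210 = 693.0 kN
L_e = K·L = 0.7 × 3.84 = 2.688 m
Required I = P_cr·L_e²/(π²E) = 6.930×10^5 × 2.688² / (π² × 1.95×10^11) = 2.602×10^-6 m⁴
I_req = 2.602×10^6 mm⁴
Solid circle: I = πd⁴/64  ⇒  d = (64I/π)^(1/4) = (64×2.602×10^6/π)^(1/4) = 85.3 mm

d ≈ 85.3 mm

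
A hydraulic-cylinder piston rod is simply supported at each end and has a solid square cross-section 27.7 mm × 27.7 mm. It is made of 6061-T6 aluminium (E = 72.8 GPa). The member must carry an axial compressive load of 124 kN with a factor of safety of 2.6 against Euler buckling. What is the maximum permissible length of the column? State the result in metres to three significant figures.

L_max ≈ 0.331 m

I = a⁴/12 = 27.7⁴/12 = 4.906×10^4 mm⁴
I = 4.906×10^-8 m⁴
Required critical load P_cr = n·P = 2.6 × 124 = 322.4 kN = 3.224×10^5 N
From P_cr = π²EI/(K·L)²:  L = (1/K)·√(π²EI/P_cr) = (1/1)·√(π²×7.28×10^10×4.906×10^-8/3.224×10^5)
L = 0.331 m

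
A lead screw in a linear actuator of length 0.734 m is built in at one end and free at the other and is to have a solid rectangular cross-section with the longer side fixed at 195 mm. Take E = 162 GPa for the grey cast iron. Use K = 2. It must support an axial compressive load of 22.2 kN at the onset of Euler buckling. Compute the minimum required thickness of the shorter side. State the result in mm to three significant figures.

b ≈ 12.3 mm

L_e = K·L = 2 × 0.734 = 1.468 m
Required I = P_cr·L_e²/(π²E) = 2.220×10^4 × 1.468² / (π² × 1.62×10^11) = 2.992×10^-8 m⁴
I_req = 2.992×10^4 mm⁴
Rectangle, weak axis: I_min = h·b³/12 with h = 195 mm fixed  ⇒  b = (12I/h)^(1/3) = 12.3 mm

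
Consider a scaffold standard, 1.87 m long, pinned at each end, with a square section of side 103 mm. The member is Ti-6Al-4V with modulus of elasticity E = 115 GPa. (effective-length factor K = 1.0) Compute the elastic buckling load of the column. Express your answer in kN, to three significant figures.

P_cr ≈ 3040 kN

I = a⁴/12 = 103⁴/12 = 9.379×10^6 mm⁴
I = 9.379×10^6 mm⁴ = 9.379×10^-6 m⁴
Effective length L_e = K·L = 1 × 1.87 = 1.870 m
P_cr = π²EI / L_e² = π² × 115×10⁹ × 9.379×10^-6 / 1.870² = 3.044×10^6 N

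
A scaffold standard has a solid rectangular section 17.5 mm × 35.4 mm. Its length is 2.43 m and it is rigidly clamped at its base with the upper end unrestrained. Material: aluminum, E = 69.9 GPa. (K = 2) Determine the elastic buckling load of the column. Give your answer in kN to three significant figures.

P_cr ≈ 0.462 kN

Buckling occurs about the weak axis: I_min = h·b³/12 with b = 17.5 mm (the shorter side).
I_min = 35.4×17.5³/12 = 1.581×10^4 mm⁴
I = 1.581×10^4 mm⁴ = 1.581×10^-8 m⁴
Effective length L_e = K·L = 2 × 2.43 = 4.860 m
P_cr = π²EI / L_e² = π² × 69.9×10⁹ × 1.581×10^-8 / 4.860² = 461.8 N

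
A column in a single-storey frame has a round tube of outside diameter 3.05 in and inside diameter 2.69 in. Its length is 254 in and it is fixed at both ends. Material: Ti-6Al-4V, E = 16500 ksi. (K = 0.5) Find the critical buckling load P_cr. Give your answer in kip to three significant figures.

d_o = 3.05 in, d_i = 2.69 in
I = π(d_o⁴ − d_i⁴)/64 = π(3.05⁴ − 2.690⁴)/64 = 1.678 in⁴
Effective length L_e = K·L = 0.5 × 254 = 127.0 in
P_cr = π²EI / L_e² = π² × 16500×10³ × 1.678 / 127.0² = 1.694×10^4 lb

P_cr ≈ 16.9 kip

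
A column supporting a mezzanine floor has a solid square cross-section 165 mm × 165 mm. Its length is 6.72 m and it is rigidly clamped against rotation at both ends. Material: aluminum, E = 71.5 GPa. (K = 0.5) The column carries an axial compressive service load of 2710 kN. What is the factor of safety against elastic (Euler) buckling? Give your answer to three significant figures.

I = a⁴/12 = 165⁴/12 = 6.177×10^7 mm⁴
I = 6.177×10^7 mm⁴ = 6.177×10^-5 m⁴
Effective length L_e = K·L = 0.5 × 6.72 = 3.360 m
P_cr = π²EI / L_e² = π² × 71.5×10⁹ × 6.177×10^-5 / 3.360² = 3.861×10^6 N
Factor of safety n = P_cr / P = 3860.8 / 2710 = 1.42

n ≈ 1.42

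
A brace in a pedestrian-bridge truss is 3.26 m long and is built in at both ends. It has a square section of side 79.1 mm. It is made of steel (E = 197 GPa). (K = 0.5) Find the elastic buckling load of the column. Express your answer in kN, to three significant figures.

I = a⁴/12 = 79.1⁴/12 = 3.262×10^6 mm⁴
I = 3.262×10^6 mm⁴ = 3.262×10^-6 m⁴
Effective length L_e = K·L = 0.5 × 3.26 = 1.630 m
P_cr = π²EI / L_e² = π² × 197×10⁹ × 3.262×10^-6 / 1.630² = 2.387×10^6 N

P_cr ≈ 2390 kN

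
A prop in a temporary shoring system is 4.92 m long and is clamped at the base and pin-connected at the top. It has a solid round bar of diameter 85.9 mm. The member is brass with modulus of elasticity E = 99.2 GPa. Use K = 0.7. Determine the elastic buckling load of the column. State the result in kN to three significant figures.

I = πd⁴/64 = π×85.9⁴/64 = 2.673×10^6 mm⁴
I = 2.673×10^6 mm⁴ = 2.673×10^-6 m⁴
Effective length L_e = K·L = 0.7 × 4.92 = 3.444 m
P_cr = π²EI / L_e² = π² × 99.2×10⁹ × 2.673×10^-6 / 3.444² = 2.206×10^5 N

P_cr ≈ 221 kN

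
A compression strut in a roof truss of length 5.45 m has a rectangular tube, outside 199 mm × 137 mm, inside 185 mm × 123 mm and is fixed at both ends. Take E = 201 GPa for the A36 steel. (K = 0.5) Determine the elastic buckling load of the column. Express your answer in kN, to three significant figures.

Weak-axis I_min = (h_o·b_o³ − h_i·b_i³)/12 with b_o = 137, b_i = 123.0 mm (shorter outer/inner sides).
I_min = (199×137³ − 185.0×123.0³)/12 = 1.395×10^7 mm⁴
I = 1.395×10^7 mm⁴ = 1.395×10^-5 m⁴
Effective length L_e = K·L = 0.5 × 5.45 = 2.725 m
P_cr = π²EI / L_e² = π² × 201×10⁹ × 1.395×10^-5 / 2.725² = 3.728×10^6 N

P_cr ≈ 3730 kN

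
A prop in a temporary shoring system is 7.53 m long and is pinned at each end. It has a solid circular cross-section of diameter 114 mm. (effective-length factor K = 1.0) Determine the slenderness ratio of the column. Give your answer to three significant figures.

λ ≈ 264

For a solid circle r = d/4 = 114/4 = 28.50 mm
L_e = K·L = 1 × 7.53 m = 7.530 m = 7530.0 mm
λ = L_e / r_min = 7530.0 / 28.50 = 264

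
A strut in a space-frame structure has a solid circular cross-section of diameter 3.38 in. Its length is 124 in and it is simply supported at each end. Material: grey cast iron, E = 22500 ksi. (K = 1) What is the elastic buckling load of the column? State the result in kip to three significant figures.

P_cr ≈ 92.5 kip

I = πd⁴/64 = π×3.38⁴/64 = 6.407 in⁴
Effective length L_e = K·L = 1 × 124 = 124.0 in
P_cr = π²EI / L_e² = π² × 22500×10³ × 6.407 / 124.0² = 9.253×10^4 lb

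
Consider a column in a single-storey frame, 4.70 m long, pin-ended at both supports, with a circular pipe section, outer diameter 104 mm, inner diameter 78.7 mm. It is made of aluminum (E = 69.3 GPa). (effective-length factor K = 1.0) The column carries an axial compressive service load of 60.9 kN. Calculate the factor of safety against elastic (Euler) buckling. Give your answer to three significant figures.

d_o = 104 mm, d_i = 78.7 mm
I = π(d_o⁴ − d_i⁴)/64 = π(104⁴ − 78.70⁴)/64 = 3.859×10^6 mm⁴
I = 3.859×10^6 mm⁴ = 3.859×10^-6 m⁴
Effective length L_e = K·L = 1 × 4.70 = 4.700 m
P_cr = π²EI / L_e² = π² × 69.3×10⁹ × 3.859×10^-6 / 4.700² = 1.195×10^5 N
Factor of safety n = P_cr / P = 119.50 / 60.9 = 1.96

n ≈ 1.96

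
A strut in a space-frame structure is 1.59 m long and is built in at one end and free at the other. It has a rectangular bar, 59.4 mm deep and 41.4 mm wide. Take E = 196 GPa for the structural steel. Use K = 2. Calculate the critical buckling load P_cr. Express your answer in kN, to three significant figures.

Buckling occurs about the weak axis: I_min = h·b³/12 with b = 41.4 mm (the shorter side).
I_min = 59.4×41.4³/12 = 3.512×10^5 mm⁴
I = 3.512×10^5 mm⁴ = 3.512×10^-7 m⁴
Effective length L_e = K·L = 2 × 1.59 = 3.180 m
P_cr = π²EI / L_e² = π² × 196×10⁹ × 3.512×10^-7 / 3.180² = 6.719×10^4 N

P_cr ≈ 67.2 kN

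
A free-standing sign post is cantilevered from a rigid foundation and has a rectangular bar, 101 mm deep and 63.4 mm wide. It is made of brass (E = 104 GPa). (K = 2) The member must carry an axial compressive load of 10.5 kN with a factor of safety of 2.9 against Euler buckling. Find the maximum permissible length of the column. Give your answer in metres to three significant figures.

L_max ≈ 4.25 m

Buckling occurs about the weak axis: I_min = h·b³/12 with b = 63.4 mm (the shorter side).
I_min = 101×63.4³/12 = 2.145×10^6 mm⁴
I = 2.145×10^-6 m⁴
Required critical load P_cr = n·P = 2.9 × 10.5 = 30.45 kN = 3.045×10^4 N
From P_cr = π²EI/(K·L)²:  L = (1/K)·√(π²EI/P_cr) = (1/2)·√(π²×1.04×10^11×2.145×10^-6/3.045×10^4)
L = 4.25 m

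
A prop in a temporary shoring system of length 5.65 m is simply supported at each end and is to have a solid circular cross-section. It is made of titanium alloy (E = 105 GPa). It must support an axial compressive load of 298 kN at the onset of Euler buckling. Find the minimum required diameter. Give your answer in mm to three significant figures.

d ≈ 117 mm

L_e = K·L = 1 × 5.65 = 5.650 m
Required I = P_cr·L_e²/(π²E) = 2.980×10^5 × 5.650² / (π² × 1.05×10^11) = 9.180×10^-6 m⁴
I_req = 9.180×10^6 mm⁴
Solid circle: I = πd⁴/64  ⇒  d = (64I/π)^(1/4) = (64×9.180×10^6/π)^(1/4) = 117 mm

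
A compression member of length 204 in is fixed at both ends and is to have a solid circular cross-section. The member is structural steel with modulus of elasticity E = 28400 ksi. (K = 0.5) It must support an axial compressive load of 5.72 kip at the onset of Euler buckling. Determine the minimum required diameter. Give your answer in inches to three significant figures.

d ≈ 1.44 in

L_e = K·L = 0.5 × 204 = 102.0 in
Required I = P_cr·L_e²/(π²E) = 5.720×10^3 × 102.0² / (π² × 2.84×10^7) = 0.2123 in⁴
Solid circle: I = πd⁴/64  ⇒  d = (64I/π)^(1/4) = (64×0.2123/π)^(1/4) = 1.44 in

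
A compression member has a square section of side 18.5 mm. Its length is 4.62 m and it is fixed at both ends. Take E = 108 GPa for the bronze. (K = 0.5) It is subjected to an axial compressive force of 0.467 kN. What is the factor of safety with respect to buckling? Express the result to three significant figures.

n ≈ 4.18

I = a⁴/12 = 18.5⁴/12 = 9.761×10^3 mm⁴
I = 9.761×10^3 mm⁴ = 9.761×10^-9 m⁴
Effective length L_e = K·L = 0.5 × 4.62 = 2.310 m
P_cr = π²EI / L_e² = π² × 108×10⁹ × 9.761×10^-9 / 2.310² = 1.950×10^3 N
Factor of safety n = P_cr / P = 1.9499 / 0.467 = 4.18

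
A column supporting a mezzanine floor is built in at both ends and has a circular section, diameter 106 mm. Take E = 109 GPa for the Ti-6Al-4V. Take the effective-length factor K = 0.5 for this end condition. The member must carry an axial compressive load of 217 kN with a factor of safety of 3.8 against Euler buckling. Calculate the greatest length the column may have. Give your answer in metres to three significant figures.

L_max ≈ 5.69 m

I = πd⁴/64 = π×106⁴/64 = 6.197×10^6 mm⁴
I = 6.197×10^-6 m⁴
Required critical load P_cr = n·P = 3.8 × 217 = 824.6 kN = 8.246×10^5 N
From P_cr = π²EI/(K·L)²:  L = (1/K)·√(π²EI/P_cr) = (1/0.5)·√(π²×1.09×10^11×6.197×10^-6/8.246×10^5)
L = 5.69 m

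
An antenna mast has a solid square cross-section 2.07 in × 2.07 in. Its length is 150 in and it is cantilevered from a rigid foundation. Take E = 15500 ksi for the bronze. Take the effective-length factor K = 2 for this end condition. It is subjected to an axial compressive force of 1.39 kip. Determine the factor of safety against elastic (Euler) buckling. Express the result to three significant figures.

I = a⁴/12 = 2.07⁴/12 = 1.530 in⁴
Effective length L_e = K·L = 2 × 150 = 300.0 in
P_cr = π²EI / L_e² = π² × 15500×10³ × 1.530 / 300.0² = 2.601×10^3 lb
Factor of safety n = P_cr / P = 2.6007 / 1.39 = 1.87

n ≈ 1.87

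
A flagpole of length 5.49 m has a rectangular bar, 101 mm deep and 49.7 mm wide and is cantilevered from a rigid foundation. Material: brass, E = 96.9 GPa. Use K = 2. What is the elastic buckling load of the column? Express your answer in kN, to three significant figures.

P_cr ≈ 8.20 kN

Buckling occurs about the weak axis: I_min = h·b³/12 with b = 49.7 mm (the shorter side).
I_min = 101×49.7³/12 = 1.033×10^6 mm⁴
I = 1.033×10^6 mm⁴ = 1.033×10^-6 m⁴
Effective length L_e = K·L = 2 × 5.49 = 10.98 m
P_cr = π²EI / L_e² = π² × 96.9×10⁹ × 1.033×10^-6 / 10.98² = 8.196×10^3 N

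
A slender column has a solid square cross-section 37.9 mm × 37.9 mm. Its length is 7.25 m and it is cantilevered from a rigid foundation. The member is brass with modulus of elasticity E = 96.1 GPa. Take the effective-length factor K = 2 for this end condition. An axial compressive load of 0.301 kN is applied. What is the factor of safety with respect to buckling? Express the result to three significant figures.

n ≈ 2.58

I = a⁴/12 = 37.9⁴/12 = 1.719×10^5 mm⁴
I = 1.719×10^5 mm⁴ = 1.719×10^-7 m⁴
Effective length L_e = K·L = 2 × 7.25 = 14.50 m
P_cr = π²EI / L_e² = π² × 96.1×10⁹ × 1.719×10^-7 / 14.50² = 775.6 N
Factor of safety n = P_cr / P = 0.77564 / 0.301 = 2.58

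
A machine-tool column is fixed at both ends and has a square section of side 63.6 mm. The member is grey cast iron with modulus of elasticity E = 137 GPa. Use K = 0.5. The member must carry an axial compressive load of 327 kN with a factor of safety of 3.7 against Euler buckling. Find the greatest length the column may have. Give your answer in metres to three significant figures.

L_max ≈ 2.47 m

I = a⁴/12 = 63.6⁴/12 = 1.363×10^6 mm⁴
I = 1.363×10^-6 m⁴
Required critical load P_cr = n·P = 3.7 × 327 = 1210 kN = 1.210×10^6 N
From P_cr = π²EI/(K·L)²:  L = (1/K)·√(π²EI/P_cr) = (1/0.5)·√(π²×1.37×10^11×1.363×10^-6/1.210×10^6)
L = 2.47 m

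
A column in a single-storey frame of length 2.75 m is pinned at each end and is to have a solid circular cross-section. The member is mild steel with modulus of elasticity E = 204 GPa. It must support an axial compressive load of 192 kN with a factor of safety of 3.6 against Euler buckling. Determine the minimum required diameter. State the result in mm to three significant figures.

d ≈ 85.3 mm

Required P_cr = n·P = 3.6 × 192 = 691.2 kN
L_e = K·L = 1 × 2.75 = 2.750 m
Required I = P_cr·L_e²/(π²E) = 6.912×10^5 × 2.750² / (π² × 2.04×10^11) = 2.596×10^-6 m⁴
I_req = 2.596×10^6 mm⁴
Solid circle: I = πd⁴/64  ⇒  d = (64I/π)^(1/4) = (64×2.596×10^6/π)^(1/4) = 85.3 mm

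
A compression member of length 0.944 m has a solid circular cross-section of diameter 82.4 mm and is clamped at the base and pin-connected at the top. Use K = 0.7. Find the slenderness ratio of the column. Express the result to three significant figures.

I = πd⁴/64 = π×82.4⁴/64 = 2.263×10^6 mm⁴
A = 5.333×10^3 mm²;  r_min = √(I/A) = √(2.263×10^6/5.333×10^3) = 20.60 mm
L_e = K·L = 0.7 × 0.944 m = 0.6608 m = 660.80 mm
λ = L_e / r_min = 660.80 / 20.60 = 32.1

λ ≈ 32.1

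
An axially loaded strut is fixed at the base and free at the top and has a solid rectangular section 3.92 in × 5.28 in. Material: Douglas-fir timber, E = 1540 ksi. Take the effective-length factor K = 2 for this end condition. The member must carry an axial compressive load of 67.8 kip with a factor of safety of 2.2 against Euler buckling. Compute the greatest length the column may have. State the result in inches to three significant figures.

L_max ≈ 26.0 in

Buckling occurs about the weak axis: I_min = h·b³/12 with b = 3.92 in (the shorter side).
I_min = 5.28×3.92³/12 = 26.50 in⁴
Required critical load P_cr = n·P = 2.2 × 67.8 = 149.2 kip = 1.492×10^5 lb
From P_cr = π²EI/(K·L)²:  L = (1/K)·√(π²EI/P_cr) = (1/2)·√(π²×1.54×10^6×26.50/1.492×10^5)
L = 26.0 in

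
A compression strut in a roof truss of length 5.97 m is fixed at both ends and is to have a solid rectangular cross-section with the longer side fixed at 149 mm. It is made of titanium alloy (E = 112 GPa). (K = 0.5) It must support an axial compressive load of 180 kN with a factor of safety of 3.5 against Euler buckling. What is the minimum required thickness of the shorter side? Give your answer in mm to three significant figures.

Required P_cr = n·P = 3.5 × 180 = 630.0 kN
L_e = K·L = 0.5 × 5.97 = 2.985 m
Required I = P_cr·L_e²/(π²E) = 6.300×10^5 × 2.985² / (π² × 1.12×10^11) = 5.078×10^-6 m⁴
I_req = 5.078×10^6 mm⁴
Rectangle, weak axis: I_min = h·b³/12 with h = 149 mm fixed  ⇒  b = (12I/h)^(1/3) = 74.2 mm

b ≈ 74.2 mm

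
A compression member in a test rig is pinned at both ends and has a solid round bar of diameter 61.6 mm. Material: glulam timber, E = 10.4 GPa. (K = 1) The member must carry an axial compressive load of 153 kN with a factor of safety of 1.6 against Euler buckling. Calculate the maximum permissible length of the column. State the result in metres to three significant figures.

I = πd⁴/64 = π×61.6⁴/64 = 7.068×10^5 mm⁴
I = 7.068×10^-7 m⁴
Required critical load P_cr = n·P = 1.6 × 153 = 244.8 kN = 2.448×10^5 N
From P_cr = π²EI/(K·L)²:  L = (1/K)·√(π²EI/P_cr) = (1/1)·√(π²×1.04×10^10×7.068×10^-7/2.448×10^5)
L = 0.544 m

L_max ≈ 0.544 m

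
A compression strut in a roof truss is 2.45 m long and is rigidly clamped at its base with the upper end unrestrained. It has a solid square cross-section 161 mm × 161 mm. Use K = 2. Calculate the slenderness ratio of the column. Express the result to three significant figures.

I = a⁴/12 = 161⁴/12 = 5.599×10^7 mm⁴
A = 2.592×10^4 mm²;  r_min = √(I/A) = √(5.599×10^7/2.592×10^4) = 46.48 mm
L_e = K·L = 2 × 2.45 m = 4.900 m = 4900.0 mm
λ = L_e / r_min = 4900.0 / 46.48 = 105

λ ≈ 105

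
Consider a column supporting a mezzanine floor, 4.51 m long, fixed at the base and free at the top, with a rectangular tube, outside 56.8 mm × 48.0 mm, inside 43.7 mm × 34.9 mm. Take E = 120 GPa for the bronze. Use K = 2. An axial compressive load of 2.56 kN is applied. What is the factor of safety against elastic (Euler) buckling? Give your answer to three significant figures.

n ≈ 2.10

Weak-axis I_min = (h_o·b_o³ − h_i·b_i³)/12 with b_o = 48.0, b_i = 34.90 mm (shorter outer/inner sides).
I_min = (56.8×48.0³ − 43.70×34.90³)/12 = 3.687×10^5 mm⁴
I = 3.687×10^5 mm⁴ = 3.687×10^-7 m⁴
Effective length L_e = K·L = 2 × 4.51 = 9.020 m
P_cr = π²EI / L_e² = π² × 120×10⁹ × 3.687×10^-7 / 9.020² = 5.367×10^3 N
Factor of safety n = P_cr / P = 5.3666 / 2.56 = 2.10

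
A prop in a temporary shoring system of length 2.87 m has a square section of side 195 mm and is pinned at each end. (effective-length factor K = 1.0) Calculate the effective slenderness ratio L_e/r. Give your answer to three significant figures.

λ ≈ 51.0

I = a⁴/12 = 195⁴/12 = 1.205×10^8 mm⁴
A = 3.803×10^4 mm²;  r_min = √(I/A) = √(1.205×10^8/3.803×10^4) = 56.29 mm
L_e = K·L = 1 × 2.87 m = 2.870 m = 2870.0 mm
λ = L_e / r_min = 2870.0 / 56.29 = 51.0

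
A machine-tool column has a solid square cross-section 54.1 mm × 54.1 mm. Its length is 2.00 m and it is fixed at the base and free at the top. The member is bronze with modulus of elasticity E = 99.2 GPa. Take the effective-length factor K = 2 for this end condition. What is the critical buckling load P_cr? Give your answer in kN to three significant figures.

I = a⁴/12 = 54.1⁴/12 = 7.139×10^5 mm⁴
I = 7.139×10^5 mm⁴ = 7.139×10^-7 m⁴
Effective length L_e = K·L = 2 × 2.00 = 4.000 m
P_cr = π²EI / L_e² = π² × 99.2×10⁹ × 7.139×10^-7 / 4.000² = 4.368×10^4 N

P_cr ≈ 43.7 kN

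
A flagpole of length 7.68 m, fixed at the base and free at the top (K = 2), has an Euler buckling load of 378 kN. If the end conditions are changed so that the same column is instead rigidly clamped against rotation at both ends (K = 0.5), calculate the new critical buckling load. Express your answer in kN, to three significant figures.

P_cr ≈ 6050 kN

P_cr ∝ 1/K², so P_cr,new = P_cr,old × (K_old/K_new)² = 378 × (2/0.5)²
= 378 × 16.00 = 6050 kN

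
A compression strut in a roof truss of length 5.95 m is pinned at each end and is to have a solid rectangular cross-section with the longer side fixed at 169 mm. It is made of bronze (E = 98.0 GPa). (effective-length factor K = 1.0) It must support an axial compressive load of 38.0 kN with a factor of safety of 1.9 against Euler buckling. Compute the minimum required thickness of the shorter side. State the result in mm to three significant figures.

Required P_cr = n·P = 1.9 × 38.0 = 72.20 kN
L_e = K·L = 1 × 5.95 = 5.950 m
Required I = P_cr·L_e²/(π²E) = 7.220×10^4 × 5.950² / (π² × 9.80×10^10) = 2.643×10^-6 m⁴
I_req = 2.643×10^6 mm⁴
Rectangle, weak axis: I_min = h·b³/12 with h = 169 mm fixed  ⇒  b = (12I/h)^(1/3) = 57.3 mm

b ≈ 57.3 mm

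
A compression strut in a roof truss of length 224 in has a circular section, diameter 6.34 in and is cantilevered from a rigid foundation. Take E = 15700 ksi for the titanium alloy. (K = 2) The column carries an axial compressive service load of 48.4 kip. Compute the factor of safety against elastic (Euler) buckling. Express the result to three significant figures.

I = πd⁴/64 = π×6.34⁴/64 = 79.31 in⁴
Effective length L_e = K·L = 2 × 224 = 448.0 in
P_cr = π²EI / L_e² = π² × 15700×10³ × 79.31 / 448.0² = 6.123×10^4 lb
Factor of safety n = P_cr / P = 61.231 / 48.4 = 1.27

n ≈ 1.27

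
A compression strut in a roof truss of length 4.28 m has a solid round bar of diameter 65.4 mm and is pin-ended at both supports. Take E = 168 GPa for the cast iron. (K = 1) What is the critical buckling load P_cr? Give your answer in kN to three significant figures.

I = πd⁴/64 = π×65.4⁴/64 = 8.980×10^5 mm⁴
I = 8.980×10^5 mm⁴ = 8.980×10^-7 m⁴
Effective length L_e = K·L = 1 × 4.28 = 4.280 m
P_cr = π²EI / L_e² = π² × 168×10⁹ × 8.980×10^-7 / 4.280² = 8.128×10^4 N

P_cr ≈ 81.3 kN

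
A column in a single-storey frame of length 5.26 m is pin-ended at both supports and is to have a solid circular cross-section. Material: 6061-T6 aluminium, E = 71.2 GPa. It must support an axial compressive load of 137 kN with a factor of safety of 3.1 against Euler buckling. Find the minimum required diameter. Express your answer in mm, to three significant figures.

Required P_cr = n·P = 3.1 × 137 = 424.7 kN
L_e = K·L = 1 × 5.26 = 5.260 m
Required I = P_cr·L_e²/(π²E) = 4.247×10^5 × 5.260² / (π² × 7.12×10^10) = 1.672×10^-5 m⁴
I_req = 1.672×10^7 mm⁴
Solid circle: I = πd⁴/64  ⇒  d = (64I/π)^(1/4) = (64×1.672×10^7/π)^(1/4) = 136 mm

d ≈ 136 mm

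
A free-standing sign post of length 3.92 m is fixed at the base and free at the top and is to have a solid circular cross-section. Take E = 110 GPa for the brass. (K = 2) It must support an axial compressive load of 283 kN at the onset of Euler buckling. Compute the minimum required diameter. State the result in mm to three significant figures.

L_e = K·L = 2 × 3.92 = 7.840 m
Required I = P_cr·L_e²/(π²E) = 2.830×10^5 × 7.840² / (π² × 1.10×10^11) = 1.602×10^-5 m⁴
I_req = 1.602×10^7 mm⁴
Solid circle: I = πd⁴/64  ⇒  d = (64I/π)^(1/4) = (64×1.602×10^7/π)^(1/4) = 134 mm

d ≈ 134 mm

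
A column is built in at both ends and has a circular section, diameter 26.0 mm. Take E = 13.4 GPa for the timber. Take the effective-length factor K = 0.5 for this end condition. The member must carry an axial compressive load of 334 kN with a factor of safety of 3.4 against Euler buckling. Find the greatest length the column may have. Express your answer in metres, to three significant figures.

L_max ≈ 0.102 m

I = πd⁴/64 = π×26.0⁴/64 = 2.243×10^4 mm⁴
I = 2.243×10^-8 m⁴
Required critical load P_cr = n·P = 3.4 × 334 = 1136 kN = 1.136×10^6 N
From P_cr = π²EI/(K·L)²:  L = (1/K)·√(π²EI/P_cr) = (1/0.5)·√(π²×1.34×10^10×2.243×10^-8/1.136×10^6)
L = 0.102 m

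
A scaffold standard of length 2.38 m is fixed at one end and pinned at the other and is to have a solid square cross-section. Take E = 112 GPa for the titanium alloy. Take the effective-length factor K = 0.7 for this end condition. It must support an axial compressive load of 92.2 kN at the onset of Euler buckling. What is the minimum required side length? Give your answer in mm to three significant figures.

L_e = K·L = 0.7 × 2.38 = 1.666 m
Required I = P_cr·L_e²/(π²E) = 9.220×10^4 × 1.666² / (π² × 1.12×10^11) = 2.315×10^-7 m⁴
I_req = 2.315×10^5 mm⁴
Solid square: I = a⁴/12  ⇒  a = (12I)^(1/4) = (12×2.315×10^5)^(1/4) = 40.8 mm

a ≈ 40.8 mm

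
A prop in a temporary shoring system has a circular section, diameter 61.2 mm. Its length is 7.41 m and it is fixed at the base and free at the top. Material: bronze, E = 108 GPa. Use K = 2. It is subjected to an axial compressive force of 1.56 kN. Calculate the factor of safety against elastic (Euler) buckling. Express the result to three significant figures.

n ≈ 2.14

I = πd⁴/64 = π×61.2⁴/64 = 6.886×10^5 mm⁴
I = 6.886×10^5 mm⁴ = 6.886×10^-7 m⁴
Effective length L_e = K·L = 2 × 7.41 = 14.82 m
P_cr = π²EI / L_e² = π² × 108×10⁹ × 6.886×10^-7 / 14.82² = 3.342×10^3 N
Factor of safety n = P_cr / P = 3.3420 / 1.56 = 2.14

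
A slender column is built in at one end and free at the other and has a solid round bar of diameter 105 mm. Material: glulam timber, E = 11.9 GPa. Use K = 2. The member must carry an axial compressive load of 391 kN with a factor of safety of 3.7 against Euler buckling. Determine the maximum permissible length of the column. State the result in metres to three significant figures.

I = πd⁴/64 = π×105⁴/64 = 5.967×10^6 mm⁴
I = 5.967×10^-6 m⁴
Required critical load P_cr = n·P = 3.7 × 391 = 1447 kN = 1.447×10^6 N
From P_cr = π²EI/(K·L)²:  L = (1/K)·√(π²EI/P_cr) = (1/2)·√(π²×1.19×10^10×5.967×10^-6/1.447×10^6)
L = 0.348 m

L_max ≈ 0.348 m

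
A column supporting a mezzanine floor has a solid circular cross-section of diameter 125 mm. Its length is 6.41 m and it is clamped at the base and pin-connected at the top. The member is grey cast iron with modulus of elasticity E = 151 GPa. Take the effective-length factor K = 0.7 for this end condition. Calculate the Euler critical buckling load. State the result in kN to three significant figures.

P_cr ≈ 887 kN

I = πd⁴/64 = π×125⁴/64 = 1.198×10^7 mm⁴
I = 1.198×10^7 mm⁴ = 1.198×10^-5 m⁴
Effective length L_e = K·L = 0.7 × 6.41 = 4.487 m
P_cr = π²EI / L_e² = π² × 151×10⁹ × 1.198×10^-5 / 4.487² = 8.871×10^5 N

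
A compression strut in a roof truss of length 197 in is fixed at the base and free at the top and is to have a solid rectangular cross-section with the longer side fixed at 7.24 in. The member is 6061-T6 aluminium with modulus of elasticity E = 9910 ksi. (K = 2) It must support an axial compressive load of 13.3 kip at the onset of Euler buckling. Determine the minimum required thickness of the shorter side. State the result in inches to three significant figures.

L_e = K·L = 2 × 197 = 394.0 in
Required I = P_cr·L_e²/(π²E) = 1.330×10^4 × 394.0² / (π² × 9.91×10^6) = 21.11 in⁴
Rectangle, weak axis: I_min = h·b³/12 with h = 7.24 in fixed  ⇒  b = (12I/h)^(1/3) = 3.27 in

b ≈ 3.27 in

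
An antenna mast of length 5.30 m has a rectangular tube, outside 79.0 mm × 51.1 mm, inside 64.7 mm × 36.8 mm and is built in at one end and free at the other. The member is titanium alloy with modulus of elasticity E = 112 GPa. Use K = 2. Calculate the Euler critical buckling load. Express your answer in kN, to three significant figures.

Weak-axis I_min = (h_o·b_o³ − h_i·b_i³)/12 with b_o = 51.1, b_i = 36.80 mm (shorter outer/inner sides).
I_min = (79.0×51.1³ − 64.70×36.80³)/12 = 6.097×10^5 mm⁴
I = 6.097×10^5 mm⁴ = 6.097×10^-7 m⁴
Effective length L_e = K·L = 2 × 5.30 = 10.60 m
P_cr = π²EI / L_e² = π² × 112×10⁹ × 6.097×10^-7 / 10.60² = 5.999×10^3 N

P_cr ≈ 6.00 kN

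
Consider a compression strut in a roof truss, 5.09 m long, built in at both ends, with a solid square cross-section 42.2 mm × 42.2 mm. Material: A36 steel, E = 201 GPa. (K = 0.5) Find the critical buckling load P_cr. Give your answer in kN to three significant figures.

I = a⁴/12 = 42.2⁴/12 = 2.643×10^5 mm⁴
I = 2.643×10^5 mm⁴ = 2.643×10^-7 m⁴
Effective length L_e = K·L = 0.5 × 5.09 = 2.545 m
P_cr = π²EI / L_e² = π² × 201×10⁹ × 2.643×10^-7 / 2.545² = 8.094×10^4 N

P_cr ≈ 80.9 kN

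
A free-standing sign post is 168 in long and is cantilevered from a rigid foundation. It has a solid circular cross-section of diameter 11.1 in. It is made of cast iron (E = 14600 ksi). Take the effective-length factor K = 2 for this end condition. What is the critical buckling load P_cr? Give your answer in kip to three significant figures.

P_cr ≈ 951 kip

I = πd⁴/64 = π×11.1⁴/64 = 745.2 in⁴
Effective length L_e = K·L = 2 × 168 = 336.0 in
P_cr = π²EI / L_e² = π² × 14600×10³ × 745.2 / 336.0² = 9.511×10^5 lb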